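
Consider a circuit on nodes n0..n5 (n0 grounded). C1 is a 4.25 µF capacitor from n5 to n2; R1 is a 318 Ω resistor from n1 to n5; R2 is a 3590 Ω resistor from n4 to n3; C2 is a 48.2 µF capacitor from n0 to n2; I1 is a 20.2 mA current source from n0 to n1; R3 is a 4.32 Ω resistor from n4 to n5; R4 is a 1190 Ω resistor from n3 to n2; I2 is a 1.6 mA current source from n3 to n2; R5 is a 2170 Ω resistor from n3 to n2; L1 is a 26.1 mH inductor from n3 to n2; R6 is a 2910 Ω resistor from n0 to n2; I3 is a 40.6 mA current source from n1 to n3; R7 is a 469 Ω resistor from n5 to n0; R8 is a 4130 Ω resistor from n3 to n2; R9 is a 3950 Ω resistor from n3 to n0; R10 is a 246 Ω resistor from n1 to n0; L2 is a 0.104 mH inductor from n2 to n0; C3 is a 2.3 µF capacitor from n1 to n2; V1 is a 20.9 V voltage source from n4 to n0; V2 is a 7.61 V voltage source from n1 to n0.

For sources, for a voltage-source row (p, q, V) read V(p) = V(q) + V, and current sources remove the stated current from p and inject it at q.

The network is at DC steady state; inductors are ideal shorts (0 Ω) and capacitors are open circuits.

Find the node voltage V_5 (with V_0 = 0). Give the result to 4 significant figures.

20.54 V

Element admittances at DC:
  Y(C1) = 0.000 S between n5,n2
  Y(R1) = 0.003145 S between n1,n5
  Y(R2) = 0.0002786 S between n4,n3
  Y(C2) = 0.000 S between n0,n2
  I1: injects 0.0202 A into n1 (from n0)
  Y(R3) = 0.2315 S between n4,n5
  Y(R4) = 0.0008403 S between n3,n2
  I2: injects 0.0016 A into n2 (from n3)
  Y(R5) = 0.0004608 S between n3,n2
  L1: short n3↔n2 (DC inductor)
  Y(R6) = 0.0003436 S between n0,n2
  I3: injects 0.0406 A into n3 (from n1)
  Y(R7) = 0.002132 S between n5,n0
  Y(R8) = 0.0002421 S between n3,n2
  Y(R9) = 0.0002532 S between n3,n0
  Y(R10) = 0.004065 S between n1,n0
  L2: short n2↔n0 (DC inductor)
  Y(C3) = 0.000 S between n1,n2
  V1: constraint V(n4)−V(n0) = 20.9
  V2: constraint V(n1)−V(n0) = 7.61
Assemble and solve the 9×9 MNA system:
  V(n1)=7.610  V(n2)=0.000  V(n3)=0.000  V(n4)=20.90  V(n5)=20.54
  i(L1)=0.04482  i(L2)=0.04642  i(V1)=-0.09025  i(V2)=-0.01069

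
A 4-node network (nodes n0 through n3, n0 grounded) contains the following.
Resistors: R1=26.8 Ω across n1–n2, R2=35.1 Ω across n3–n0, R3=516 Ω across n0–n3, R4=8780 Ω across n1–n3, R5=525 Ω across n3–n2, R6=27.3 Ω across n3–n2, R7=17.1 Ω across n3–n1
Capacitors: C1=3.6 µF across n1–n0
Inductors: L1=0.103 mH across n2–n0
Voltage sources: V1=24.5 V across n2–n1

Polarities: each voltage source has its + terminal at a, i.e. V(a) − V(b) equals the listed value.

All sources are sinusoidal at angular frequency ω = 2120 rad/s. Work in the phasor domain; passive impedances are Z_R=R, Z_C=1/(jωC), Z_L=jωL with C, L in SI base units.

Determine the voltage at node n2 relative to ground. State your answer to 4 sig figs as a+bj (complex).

Apply KCL at each of the 3 non-ground nodes and solve the resulting linear system.
Node n1: branches {R1, C1, R4, R7, V1} → V_1 = -24.54+0.07511j
Node n2: branches {R1, R5, R6, L1, V1} → V_2 = -0.04052+0.07511j
Node n3: branches {R2, R3, R4, R5, R6, R7} → V_3 = -11.29+0.05719j
Source currents: i(V1)=-1.691-0.1862j

-0.04052+0.07511j V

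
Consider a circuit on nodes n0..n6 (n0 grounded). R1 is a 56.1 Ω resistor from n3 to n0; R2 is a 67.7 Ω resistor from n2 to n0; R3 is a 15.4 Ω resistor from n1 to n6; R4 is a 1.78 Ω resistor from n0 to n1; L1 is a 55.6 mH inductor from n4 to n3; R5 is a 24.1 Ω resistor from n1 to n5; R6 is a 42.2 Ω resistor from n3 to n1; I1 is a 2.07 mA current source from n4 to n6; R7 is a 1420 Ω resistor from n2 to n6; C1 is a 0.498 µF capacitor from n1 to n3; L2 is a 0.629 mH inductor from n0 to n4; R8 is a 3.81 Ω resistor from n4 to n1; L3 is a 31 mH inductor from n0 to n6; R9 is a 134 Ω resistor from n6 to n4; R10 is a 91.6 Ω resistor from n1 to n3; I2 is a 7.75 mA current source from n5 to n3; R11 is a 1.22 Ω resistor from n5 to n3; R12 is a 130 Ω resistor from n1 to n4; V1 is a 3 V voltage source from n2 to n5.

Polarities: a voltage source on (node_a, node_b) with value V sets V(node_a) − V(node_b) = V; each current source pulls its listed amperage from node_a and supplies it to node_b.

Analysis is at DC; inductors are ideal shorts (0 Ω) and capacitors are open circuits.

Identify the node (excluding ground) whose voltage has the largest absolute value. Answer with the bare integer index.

2

Element admittances at DC:
  Y(R1) = 0.01783 S between n3,n0
  Y(R2) = 0.01477 S between n2,n0
  Y(R3) = 0.06494 S between n1,n6
  Y(R4) = 0.5618 S between n0,n1
  L1: short n4↔n3 (DC inductor)
  Y(R5) = 0.04149 S between n1,n5
  Y(R6) = 0.02370 S between n3,n1
  I1: injects 0.00207 A into n6 (from n4)
  Y(R7) = 0.0007042 S between n2,n6
  Y(C1) = 0.000 S between n1,n3
  L2: short n0↔n4 (DC inductor)
  Y(R8) = 0.2625 S between n4,n1
  L3: short n0↔n6 (DC inductor)
  Y(R9) = 0.007463 S between n6,n4
  Y(R10) = 0.01092 S between n1,n3
  I2: injects 0.00775 A into n3 (from n5)
  Y(R11) = 0.8197 S between n5,n3
  Y(R12) = 0.007692 S between n1,n4
  V1: constraint V(n2)−V(n5) = 3
Assemble and solve the 10×10 MNA system:
  V(n1)=-0.002641  V(n2)=2.938  V(n3)=0.000  V(n4)=0.000  V(n5)=-0.06192  V(n6)=0.000
  i(L1)=0.04310  i(L2)=0.04588  i(L3)=-0.003968  i(V1)=-0.04547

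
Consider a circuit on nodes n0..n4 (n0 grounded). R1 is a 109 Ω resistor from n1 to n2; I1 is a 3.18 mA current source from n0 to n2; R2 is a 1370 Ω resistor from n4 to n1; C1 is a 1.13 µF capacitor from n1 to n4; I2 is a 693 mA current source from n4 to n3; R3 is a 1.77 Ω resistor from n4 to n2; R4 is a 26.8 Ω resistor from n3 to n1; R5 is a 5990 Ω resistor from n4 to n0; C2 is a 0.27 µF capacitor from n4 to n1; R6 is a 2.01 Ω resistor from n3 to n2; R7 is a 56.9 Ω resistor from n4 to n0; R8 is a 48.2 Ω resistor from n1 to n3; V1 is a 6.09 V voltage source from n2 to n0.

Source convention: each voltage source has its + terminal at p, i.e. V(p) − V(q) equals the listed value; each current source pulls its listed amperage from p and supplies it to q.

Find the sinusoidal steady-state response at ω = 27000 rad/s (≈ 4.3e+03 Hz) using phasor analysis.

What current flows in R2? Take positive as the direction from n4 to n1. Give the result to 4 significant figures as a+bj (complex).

-0.001268+0.0008543j A

MNA unknowns: 4 node voltages V₁..V_4 plus 1 source current (V1)
R1: Y=0.009174+0.000j on G[1,2]
I1: z[0]−=0.00318, z[2]+=0.00318
R2: Y=0.0007299+0.000j on G[4,1]
C1: Y=0.000+0.03051j on G[1,4]
I2: z[4]−=0.693, z[3]+=0.693
R3: Y=0.5650+0.000j on G[4,2]
R4: Y=0.03731+0.000j on G[3,1]
R5: Y=0.0001669+0.000j on G[4,0]
C2: Y=0.000+0.007290j on G[4,1]
R6: Y=0.4975+0.000j on G[3,2]
R7: Y=0.01757+0.000j on G[4,0]
R8: Y=0.02075+0.000j on G[1,3]
V1: row V2−V0=6.09, i_V1 at 2,0
solve → V1=6.530-1.059j, V2=6.090+0.000j, V3=7.383-0.1107j, V4=4.793+0.1112j
aux → i_V1=-0.08186-0.001973j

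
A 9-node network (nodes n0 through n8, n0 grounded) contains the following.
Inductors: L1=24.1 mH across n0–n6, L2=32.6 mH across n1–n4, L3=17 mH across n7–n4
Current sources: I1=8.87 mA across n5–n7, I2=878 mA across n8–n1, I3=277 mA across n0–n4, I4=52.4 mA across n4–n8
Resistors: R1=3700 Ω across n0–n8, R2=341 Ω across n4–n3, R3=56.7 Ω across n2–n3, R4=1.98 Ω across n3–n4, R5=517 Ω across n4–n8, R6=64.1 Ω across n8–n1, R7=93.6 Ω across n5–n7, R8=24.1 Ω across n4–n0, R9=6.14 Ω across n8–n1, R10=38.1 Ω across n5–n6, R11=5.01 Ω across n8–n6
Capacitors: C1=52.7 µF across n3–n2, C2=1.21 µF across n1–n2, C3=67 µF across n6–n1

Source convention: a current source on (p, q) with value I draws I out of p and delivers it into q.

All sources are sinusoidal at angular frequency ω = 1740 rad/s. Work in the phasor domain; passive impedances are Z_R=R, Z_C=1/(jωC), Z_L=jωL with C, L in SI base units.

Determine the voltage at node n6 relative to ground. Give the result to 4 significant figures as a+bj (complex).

1.690+3.286j V

Element admittances at ω=1740 rad/s:
  Y(L1) = 0.000-0.02385j S between n0,n6
  I1: injects 0.00887 A into n7 (from n5)
  Y(R1) = 0.0002703+0.000j S between n0,n8
  Y(L2) = 0.000-0.01763j S between n1,n4
  Y(R2) = 0.002933+0.000j S between n4,n3
  Y(C1) = 0.000+0.09170j S between n3,n2
  Y(R3) = 0.01764+0.000j S between n2,n3
  Y(R4) = 0.5051+0.000j S between n3,n4
  Y(C2) = 0.000+0.002105j S between n1,n2
  Y(R5) = 0.001934+0.000j S between n4,n8
  I2: injects 0.878 A into n1 (from n8)
  Y(C3) = 0.000+0.1166j S between n6,n1
  Y(R6) = 0.01560+0.000j S between n8,n1
  Y(L3) = 0.000-0.03381j S between n7,n4
  Y(R7) = 0.01068+0.000j S between n5,n7
  Y(R8) = 0.04149+0.000j S between n4,n0
  Y(R9) = 0.1629+0.000j S between n8,n1
  Y(R10) = 0.02625+0.000j S between n5,n6
  I3: injects 0.277 A into n4 (from n0)
  Y(R11) = 0.1996+0.000j S between n8,n6
  I4: injects 0.0524 A into n8 (from n4)
Assemble and solve the 8×8 MNA system:
  V(n1)=3.680+0.6284j  V(n2)=4.763+0.9420j  V(n3)=4.785+0.9536j  V(n4)=4.784+0.9581j  V(n5)=2.169+2.505j  V(n6)=1.690+3.286j  V(n7)=4.178+0.5858j  V(n8)=0.4673+2.025j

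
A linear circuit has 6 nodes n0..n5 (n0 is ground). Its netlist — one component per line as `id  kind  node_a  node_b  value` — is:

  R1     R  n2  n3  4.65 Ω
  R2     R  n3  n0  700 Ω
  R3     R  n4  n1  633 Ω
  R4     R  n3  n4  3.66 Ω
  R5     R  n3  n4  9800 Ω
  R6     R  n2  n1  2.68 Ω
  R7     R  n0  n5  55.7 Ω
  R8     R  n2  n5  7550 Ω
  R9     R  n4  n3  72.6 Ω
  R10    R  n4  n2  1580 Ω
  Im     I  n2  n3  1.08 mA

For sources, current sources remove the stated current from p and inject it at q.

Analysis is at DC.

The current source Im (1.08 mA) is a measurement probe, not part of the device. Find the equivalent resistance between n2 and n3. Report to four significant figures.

MNA unknowns: 5 node voltages V₁..V_5
R1: Y=0.2151 on G[2,3]
R2: Y=0.001429 on G[3,0]
R3: Y=0.001580 on G[4,1]
R4: Y=0.2732 on G[3,4]
R5: Y=0.0001020 on G[3,4]
R6: Y=0.3731 on G[2,1]
R7: Y=0.01795 on G[0,5]
R8: Y=0.0001325 on G[2,5]
R9: Y=0.01377 on G[4,3]
R10: Y=0.0006329 on G[4,2]
Im: z[2]−=0.00108, z[3]+=0.00108
solve → V1=-0.004529, V2=-0.004550, V3=0.0004188, V4=0.0003809, V5=-3.332e-05

R_eq = 4.601 Ω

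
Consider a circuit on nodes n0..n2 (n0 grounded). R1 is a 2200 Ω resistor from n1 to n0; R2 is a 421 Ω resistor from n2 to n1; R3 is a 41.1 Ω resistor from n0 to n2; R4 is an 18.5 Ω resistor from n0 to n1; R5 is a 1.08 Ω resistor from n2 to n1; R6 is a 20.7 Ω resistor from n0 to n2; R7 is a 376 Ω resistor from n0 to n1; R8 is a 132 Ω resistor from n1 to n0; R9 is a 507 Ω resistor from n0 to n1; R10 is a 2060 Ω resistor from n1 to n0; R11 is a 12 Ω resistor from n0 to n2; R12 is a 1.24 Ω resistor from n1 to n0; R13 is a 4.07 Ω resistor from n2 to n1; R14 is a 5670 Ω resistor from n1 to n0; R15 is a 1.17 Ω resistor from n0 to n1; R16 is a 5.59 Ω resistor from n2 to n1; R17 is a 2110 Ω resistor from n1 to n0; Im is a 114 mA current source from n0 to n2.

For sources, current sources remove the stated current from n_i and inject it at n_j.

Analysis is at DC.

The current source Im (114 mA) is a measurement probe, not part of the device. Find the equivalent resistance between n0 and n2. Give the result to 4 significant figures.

R_eq = 1.093 Ω

MNA unknowns: 2 node voltages V₁..V_2
R1: Y=0.0004545 on G[1,0]
R2: Y=0.002375 on G[2,1]
R3: Y=0.02433 on G[0,2]
R4: Y=0.05405 on G[0,1]
R5: Y=0.9259 on G[2,1]
R6: Y=0.04831 on G[0,2]
R7: Y=0.002660 on G[0,1]
R8: Y=0.007576 on G[1,0]
R9: Y=0.001972 on G[0,1]
R10: Y=0.0004854 on G[1,0]
R11: Y=0.08333 on G[0,2]
R12: Y=0.8065 on G[1,0]
R13: Y=0.2457 on G[2,1]
R14: Y=0.0001764 on G[1,0]
R15: Y=0.8547 on G[0,1]
R16: Y=0.1789 on G[2,1]
R17: Y=0.0004739 on G[1,0]
Im: z[0]−=0.114, z[2]+=0.114
solve → V1=0.05469, V2=0.1246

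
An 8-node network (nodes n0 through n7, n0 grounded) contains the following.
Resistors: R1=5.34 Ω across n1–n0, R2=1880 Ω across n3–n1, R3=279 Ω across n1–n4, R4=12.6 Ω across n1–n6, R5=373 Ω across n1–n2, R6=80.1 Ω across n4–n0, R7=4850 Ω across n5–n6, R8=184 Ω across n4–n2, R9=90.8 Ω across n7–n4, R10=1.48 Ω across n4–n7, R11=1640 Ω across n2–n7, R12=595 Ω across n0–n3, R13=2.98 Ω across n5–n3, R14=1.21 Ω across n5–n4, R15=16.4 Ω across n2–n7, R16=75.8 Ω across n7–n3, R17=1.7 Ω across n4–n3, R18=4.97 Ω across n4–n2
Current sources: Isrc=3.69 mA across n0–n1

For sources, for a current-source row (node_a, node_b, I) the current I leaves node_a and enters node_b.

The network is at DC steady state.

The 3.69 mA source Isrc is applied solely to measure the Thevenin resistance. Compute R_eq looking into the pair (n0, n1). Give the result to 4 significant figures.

R_eq = 5.210 Ω

Apply KCL at each of the 7 non-ground nodes and solve the resulting linear system.
Node n1: branches {R1, R2, R3, R4, R5, Isrc} → V_1 = 0.01922
Node n2: branches {R5, R8, R11, R15, R18} → V_2 = 0.006474
Node n3: branches {R2, R12, R13, R16, R17} → V_3 = 0.006340
Node n4: branches {R3, R6, R8, R9, R10, R14, R17, R18} → V_4 = 0.006344
Node n5: branches {R7, R13, R14} → V_5 = 0.006345
Node n6: branches {R4, R7} → V_6 = 0.01919
Node n7: branches {R9, R10, R11, R15, R16} → V_7 = 0.006354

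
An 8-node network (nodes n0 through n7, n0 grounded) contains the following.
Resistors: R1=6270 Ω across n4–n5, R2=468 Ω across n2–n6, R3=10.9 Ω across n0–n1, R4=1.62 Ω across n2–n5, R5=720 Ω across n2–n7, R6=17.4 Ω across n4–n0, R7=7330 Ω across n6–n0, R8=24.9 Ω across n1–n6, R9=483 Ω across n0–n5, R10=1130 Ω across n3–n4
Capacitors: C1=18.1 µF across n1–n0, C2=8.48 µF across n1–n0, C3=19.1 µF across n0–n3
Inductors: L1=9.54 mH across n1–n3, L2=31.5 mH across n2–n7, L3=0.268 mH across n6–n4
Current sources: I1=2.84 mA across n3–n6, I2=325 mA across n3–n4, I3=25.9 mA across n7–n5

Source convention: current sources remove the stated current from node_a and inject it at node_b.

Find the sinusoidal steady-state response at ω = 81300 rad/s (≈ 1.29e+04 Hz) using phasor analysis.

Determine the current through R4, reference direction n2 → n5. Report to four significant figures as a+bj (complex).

Element admittances at ω=81300 rad/s:
  Y(R1) = 0.0001595+0.000j S between n4,n5
  Y(C1) = 0.000+1.472j S between n1,n0
  Y(R2) = 0.002137+0.000j S between n2,n6
  Y(R3) = 0.09174+0.000j S between n0,n1
  Y(R4) = 0.6173+0.000j S between n2,n5
  Y(R5) = 0.001389+0.000j S between n2,n7
  Y(L1) = 0.000-0.001289j S between n1,n3
  I1: injects 0.00284 A into n6 (from n3)
  Y(L2) = 0.000-0.0003905j S between n2,n7
  Y(R6) = 0.05747+0.000j S between n4,n0
  Y(L3) = 0.000-0.04590j S between n6,n4
  Y(C2) = 0.000+0.6894j S between n1,n0
  Y(R7) = 0.0001364+0.000j S between n6,n0
  Y(R8) = 0.04016+0.000j S between n1,n6
  Y(C3) = 0.000+1.553j S between n0,n3
  I2: injects 0.325 A into n4 (from n3)
  Y(R9) = 0.002070+0.000j S between n0,n5
  Y(R10) = 0.0008850+0.000j S between n3,n4
  I3: injects 0.0259 A into n5 (from n7)
Assemble and solve the 7×7 MNA system:
  V(n1)=-0.02219-0.04956j  V(n2)=1.384-0.6310j  V(n3)=0.0004283+0.2092j  V(n4)=3.767+0.9277j  V(n5)=1.421-0.6284j  V(n6)=2.586-1.356j  V(n7)=-15.90-5.490j

-0.02333-0.001549j A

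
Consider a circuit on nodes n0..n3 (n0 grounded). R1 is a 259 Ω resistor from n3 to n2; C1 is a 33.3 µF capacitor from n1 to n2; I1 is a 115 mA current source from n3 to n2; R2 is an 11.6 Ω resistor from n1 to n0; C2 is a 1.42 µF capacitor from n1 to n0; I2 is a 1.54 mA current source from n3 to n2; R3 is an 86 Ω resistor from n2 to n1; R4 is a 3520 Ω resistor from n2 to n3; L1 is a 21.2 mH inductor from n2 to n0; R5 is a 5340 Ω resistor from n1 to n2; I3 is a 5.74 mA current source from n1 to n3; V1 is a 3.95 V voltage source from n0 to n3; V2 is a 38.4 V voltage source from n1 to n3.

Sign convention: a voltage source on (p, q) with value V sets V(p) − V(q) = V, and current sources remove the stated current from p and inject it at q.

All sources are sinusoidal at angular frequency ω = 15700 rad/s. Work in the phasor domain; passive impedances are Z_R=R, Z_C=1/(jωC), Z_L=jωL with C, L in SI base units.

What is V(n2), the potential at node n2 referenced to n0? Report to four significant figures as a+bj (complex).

MNA unknowns: 3 node voltages V₁..V_3 plus 2 source currents (V1, V2)
R1: Y=0.003861+0.000j on G[3,2]
C1: Y=0.000+0.5228j on G[1,2]
I1: z[3]−=0.115, z[2]+=0.115
R2: Y=0.08621+0.000j on G[1,0]
C2: Y=0.000+0.02229j on G[1,0]
I2: z[3]−=0.00154, z[2]+=0.00154
R3: Y=0.01163+0.000j on G[2,1]
R4: Y=0.0002841+0.000j on G[2,3]
L1: Y=0.000-0.003004j on G[2,0]
R5: Y=0.0001873+0.000j on G[1,2]
I3: z[1]−=0.00574, z[3]+=0.00574
V1: row V0−V3=3.95, i_V1 at 0,3
V2: row V1−V3=38.4, i_V2 at 1,3
solve → V1=34.45+0.000j, V2=34.65+0.08805j, V3=-3.950+0.000j
aux → i_V1=2.970+0.6639j, i_V2=-3.019-0.6643j

34.65+0.08805j V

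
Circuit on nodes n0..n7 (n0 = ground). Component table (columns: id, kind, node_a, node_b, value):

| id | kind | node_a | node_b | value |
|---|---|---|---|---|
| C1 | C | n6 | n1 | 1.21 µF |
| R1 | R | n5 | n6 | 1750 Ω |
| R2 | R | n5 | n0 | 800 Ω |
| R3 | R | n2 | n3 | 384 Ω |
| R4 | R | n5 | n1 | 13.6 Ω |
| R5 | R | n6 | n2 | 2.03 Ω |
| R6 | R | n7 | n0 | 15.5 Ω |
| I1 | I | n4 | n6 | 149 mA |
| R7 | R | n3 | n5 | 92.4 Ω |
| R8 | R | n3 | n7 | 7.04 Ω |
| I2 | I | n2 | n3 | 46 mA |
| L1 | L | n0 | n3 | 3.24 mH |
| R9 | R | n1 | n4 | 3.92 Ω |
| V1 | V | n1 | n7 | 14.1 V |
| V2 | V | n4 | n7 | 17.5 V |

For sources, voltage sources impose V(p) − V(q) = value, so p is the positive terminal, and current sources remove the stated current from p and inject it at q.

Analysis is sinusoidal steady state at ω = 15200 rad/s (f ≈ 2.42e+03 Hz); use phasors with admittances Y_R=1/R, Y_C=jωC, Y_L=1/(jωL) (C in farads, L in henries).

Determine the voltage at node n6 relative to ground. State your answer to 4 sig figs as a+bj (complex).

Apply KCL at each of the 7 non-ground nodes and solve the resulting linear system.
Node n1: branches {C1, R4, R9, V1} → V_1 = 13.75+0.3083j
Node n2: branches {R3, R5, I2} → V_2 = 14.22-3.324j
Node n3: branches {R3, R7, R8, I2, L1} → V_3 = 0.9972+0.3763j
Node n4: branches {I1, R9, V2} → V_4 = 17.15+0.3083j
Node n5: branches {R1, R2, R4, R7} → V_5 = 11.95+0.2881j
Node n6: branches {C1, R1, R5, I1} → V_6 = 14.39-3.344j
Node n7: branches {R6, R8, V1, V2} → V_7 = -0.3500+0.3083j
Source currents: i(V1)=0.8024+0.01023j, i(V2)=-1.016+0.000j

14.39-3.344j V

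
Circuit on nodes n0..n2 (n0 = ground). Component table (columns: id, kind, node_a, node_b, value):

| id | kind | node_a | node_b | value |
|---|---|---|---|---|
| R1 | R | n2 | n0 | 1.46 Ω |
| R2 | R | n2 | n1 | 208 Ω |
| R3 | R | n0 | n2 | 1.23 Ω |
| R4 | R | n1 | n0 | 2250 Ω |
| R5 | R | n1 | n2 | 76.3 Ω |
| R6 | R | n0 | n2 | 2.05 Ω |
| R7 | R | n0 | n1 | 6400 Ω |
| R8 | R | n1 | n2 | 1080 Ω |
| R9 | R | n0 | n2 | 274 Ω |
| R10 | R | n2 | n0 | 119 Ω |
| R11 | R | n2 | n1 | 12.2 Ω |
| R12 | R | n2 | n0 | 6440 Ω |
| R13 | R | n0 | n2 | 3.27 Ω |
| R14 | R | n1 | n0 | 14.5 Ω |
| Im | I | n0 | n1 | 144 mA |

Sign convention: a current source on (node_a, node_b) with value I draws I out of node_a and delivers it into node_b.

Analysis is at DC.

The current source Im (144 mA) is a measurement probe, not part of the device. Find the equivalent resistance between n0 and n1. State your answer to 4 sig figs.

R_eq = 6.019 Ω

Element admittances at DC:
  Y(R1) = 0.6849 S between n2,n0
  Y(R2) = 0.004808 S between n2,n1
  Y(R3) = 0.8130 S between n0,n2
  Y(R4) = 0.0004444 S between n1,n0
  Y(R5) = 0.01311 S between n1,n2
  Y(R6) = 0.4878 S between n0,n2
  Y(R7) = 0.0001563 S between n0,n1
  Y(R8) = 0.0009259 S between n1,n2
  Y(R9) = 0.003650 S between n0,n2
  Y(R10) = 0.008403 S between n2,n0
  Y(R11) = 0.08197 S between n2,n1
  Y(R12) = 0.0001553 S between n2,n0
  Y(R13) = 0.3058 S between n0,n2
  Y(R14) = 0.06897 S between n1,n0
  Im: injects 0.144 A into n1 (from n0)
Assemble and solve the 2×2 MNA system:
  V(n1)=0.8667  V(n2)=0.03633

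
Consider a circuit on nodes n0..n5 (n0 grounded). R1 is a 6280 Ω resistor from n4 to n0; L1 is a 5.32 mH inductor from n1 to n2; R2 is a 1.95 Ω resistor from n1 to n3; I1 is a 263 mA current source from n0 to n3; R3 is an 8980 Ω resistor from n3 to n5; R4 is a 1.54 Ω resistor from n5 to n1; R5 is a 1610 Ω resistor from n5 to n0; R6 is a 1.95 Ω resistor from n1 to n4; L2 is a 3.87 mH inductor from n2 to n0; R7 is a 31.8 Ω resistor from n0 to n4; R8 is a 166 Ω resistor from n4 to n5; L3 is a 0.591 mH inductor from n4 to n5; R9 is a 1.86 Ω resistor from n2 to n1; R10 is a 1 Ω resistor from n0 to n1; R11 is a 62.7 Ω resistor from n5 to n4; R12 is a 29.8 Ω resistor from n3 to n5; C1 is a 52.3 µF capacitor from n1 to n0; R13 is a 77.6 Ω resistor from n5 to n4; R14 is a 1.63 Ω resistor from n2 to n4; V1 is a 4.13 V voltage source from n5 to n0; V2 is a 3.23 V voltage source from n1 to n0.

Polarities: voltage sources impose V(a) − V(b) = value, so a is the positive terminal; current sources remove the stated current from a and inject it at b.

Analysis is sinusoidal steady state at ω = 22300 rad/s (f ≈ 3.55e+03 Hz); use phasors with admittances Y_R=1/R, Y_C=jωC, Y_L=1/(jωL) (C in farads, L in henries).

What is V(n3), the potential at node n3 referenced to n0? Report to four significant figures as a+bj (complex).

Apply KCL at each of the 5 non-ground nodes and solve the resulting linear system.
Node n1: branches {L1, R2, R4, R6, R9, R10, C1, V2} → V_1 = 3.230+0.000j
Node n2: branches {L1, L2, R9, R14} → V_2 = 3.189-0.001770j
Node n3: branches {R2, I1, R3, R12} → V_3 = 3.767+0.000j
Node n4: branches {R1, R6, R7, R8, L3, R11, R13, R14} → V_4 = 3.154-0.06301j
Node n5: branches {R3, R4, R5, R8, L3, R11, R12, R13, V1} → V_5 = 4.130+0.000j
Source currents: i(V1)=-0.6380+0.07187j, i(V2)=-2.431-3.800j

3.767+0.000j V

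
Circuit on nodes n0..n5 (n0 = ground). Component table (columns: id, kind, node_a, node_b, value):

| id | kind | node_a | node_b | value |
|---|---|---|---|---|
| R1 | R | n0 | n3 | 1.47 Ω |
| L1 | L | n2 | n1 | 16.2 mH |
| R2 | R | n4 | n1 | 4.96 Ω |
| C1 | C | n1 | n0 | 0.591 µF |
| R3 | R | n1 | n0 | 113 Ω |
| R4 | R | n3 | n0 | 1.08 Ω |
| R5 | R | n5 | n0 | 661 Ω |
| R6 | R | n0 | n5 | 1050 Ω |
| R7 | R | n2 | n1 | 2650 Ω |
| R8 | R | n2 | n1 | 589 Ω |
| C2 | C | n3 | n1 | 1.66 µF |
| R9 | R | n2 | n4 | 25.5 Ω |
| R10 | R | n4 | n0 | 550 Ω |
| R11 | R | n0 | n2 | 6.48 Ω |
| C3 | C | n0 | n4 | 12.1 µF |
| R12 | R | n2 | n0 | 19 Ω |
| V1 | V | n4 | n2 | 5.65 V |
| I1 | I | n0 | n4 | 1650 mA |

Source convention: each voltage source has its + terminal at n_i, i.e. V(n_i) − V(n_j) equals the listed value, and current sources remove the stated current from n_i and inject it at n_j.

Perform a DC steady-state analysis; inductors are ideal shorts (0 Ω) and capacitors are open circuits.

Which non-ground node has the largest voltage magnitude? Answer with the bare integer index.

Element admittances at DC:
  Y(R1) = 0.6803 S between n0,n3
  L1: short n2↔n1 (DC inductor)
  Y(R2) = 0.2016 S between n4,n1
  Y(C1) = 0.000 S between n1,n0
  Y(R3) = 0.008850 S between n1,n0
  Y(R4) = 0.9259 S between n3,n0
  Y(R5) = 0.001513 S between n5,n0
  Y(R6) = 0.0009524 S between n0,n5
  Y(R7) = 0.0003774 S between n2,n1
  Y(R8) = 0.001698 S between n2,n1
  Y(C2) = 0.000 S between n3,n1
  Y(R9) = 0.03922 S between n2,n4
  Y(R10) = 0.001818 S between n4,n0
  Y(R11) = 0.1543 S between n0,n2
  Y(C3) = 0.000 S between n0,n4
  Y(R12) = 0.05263 S between n2,n0
  V1: constraint V(n4)−V(n2) = 5.65
  I1: injects 1.65 A into n4 (from n0)
Assemble and solve the 7×7 MNA system:
  V(n1)=7.535  V(n2)=7.535  V(n3)=0.000  V(n4)=13.18  V(n5)=0.000
  i(L1)=-1.072  i(V1)=0.2653

4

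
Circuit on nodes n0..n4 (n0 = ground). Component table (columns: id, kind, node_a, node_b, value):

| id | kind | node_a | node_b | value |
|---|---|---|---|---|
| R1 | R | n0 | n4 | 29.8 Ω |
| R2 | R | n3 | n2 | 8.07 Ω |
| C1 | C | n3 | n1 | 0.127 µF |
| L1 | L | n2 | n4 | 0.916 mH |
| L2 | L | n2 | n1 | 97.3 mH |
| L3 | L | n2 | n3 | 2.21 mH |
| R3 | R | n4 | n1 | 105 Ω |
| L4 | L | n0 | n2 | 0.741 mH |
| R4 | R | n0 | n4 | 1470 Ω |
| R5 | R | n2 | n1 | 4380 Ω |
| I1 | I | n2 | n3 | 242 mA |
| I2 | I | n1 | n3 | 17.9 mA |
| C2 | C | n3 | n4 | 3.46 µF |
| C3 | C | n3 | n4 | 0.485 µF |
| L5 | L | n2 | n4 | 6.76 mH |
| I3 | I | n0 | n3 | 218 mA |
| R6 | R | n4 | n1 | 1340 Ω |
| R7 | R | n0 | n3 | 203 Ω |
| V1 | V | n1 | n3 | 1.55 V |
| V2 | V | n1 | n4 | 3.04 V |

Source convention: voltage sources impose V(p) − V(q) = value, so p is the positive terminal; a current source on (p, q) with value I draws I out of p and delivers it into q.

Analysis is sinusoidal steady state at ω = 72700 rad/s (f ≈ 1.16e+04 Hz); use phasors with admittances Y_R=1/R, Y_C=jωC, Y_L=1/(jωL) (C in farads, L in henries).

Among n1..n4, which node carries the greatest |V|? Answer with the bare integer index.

1

Apply KCL at each of the 4 non-ground nodes and solve the resulting linear system.
Node n1: branches {C1, L2, R3, R5, I2, R6, V1, V2} → V_1 = 7.463+1.710j
Node n2: branches {R2, L1, L2, L3, L4, R5, I1, L5} → V_2 = 3.607+2.017j
Node n3: branches {R2, C1, L3, I1, I2, C2, C3, I3, R7, V1} → V_3 = 5.913+1.710j
Node n4: branches {R1, L1, R3, R4, C2, C3, L5, R6, V2} → V_4 = 4.423+1.710j
Source currents: i(V1)=-0.1649+0.3690j, i(V2)=0.1150-0.3827j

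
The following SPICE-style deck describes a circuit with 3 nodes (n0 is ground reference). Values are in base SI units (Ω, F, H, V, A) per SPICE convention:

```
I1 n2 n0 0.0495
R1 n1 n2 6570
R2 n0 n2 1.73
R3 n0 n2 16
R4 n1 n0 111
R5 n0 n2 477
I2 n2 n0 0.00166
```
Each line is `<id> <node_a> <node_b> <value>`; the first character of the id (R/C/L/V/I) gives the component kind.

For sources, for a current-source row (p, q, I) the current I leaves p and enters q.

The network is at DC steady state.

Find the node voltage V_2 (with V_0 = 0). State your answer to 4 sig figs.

-0.07959 V

Apply KCL at each of the 2 non-ground nodes and solve the resulting linear system.
Node n1: branches {R1, R4} → V_1 = -0.001322
Node n2: branches {I1, R1, R2, R3, R5, I2} → V_2 = -0.07959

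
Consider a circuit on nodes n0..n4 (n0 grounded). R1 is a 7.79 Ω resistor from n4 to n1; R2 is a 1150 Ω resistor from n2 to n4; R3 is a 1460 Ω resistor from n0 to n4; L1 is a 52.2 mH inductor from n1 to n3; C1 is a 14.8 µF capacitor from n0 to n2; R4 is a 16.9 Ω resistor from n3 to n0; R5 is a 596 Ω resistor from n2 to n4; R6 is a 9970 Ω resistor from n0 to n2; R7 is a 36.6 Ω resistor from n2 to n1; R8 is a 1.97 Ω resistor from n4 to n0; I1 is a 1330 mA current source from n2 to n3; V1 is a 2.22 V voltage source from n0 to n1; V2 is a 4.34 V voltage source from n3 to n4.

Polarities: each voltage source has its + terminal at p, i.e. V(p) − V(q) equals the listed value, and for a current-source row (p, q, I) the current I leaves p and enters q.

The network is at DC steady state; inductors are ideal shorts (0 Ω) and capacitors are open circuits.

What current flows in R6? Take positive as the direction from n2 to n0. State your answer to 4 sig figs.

-0.004710 A

Apply KCL at each of the 4 non-ground nodes and solve the resulting linear system.
Node n1: branches {R1, L1, R7, V1} → V_1 = -2.220
Node n2: branches {R2, C1, R5, R6, R7, I1} → V_2 = -46.96
Node n3: branches {L1, R4, I1, V2} → V_3 = -2.220
Node n4: branches {R1, R2, R3, R5, R8, V2} → V_4 = -6.560
Source currents: i(L1)=-5.250, i(V1)=-3.471, i(V2)=-3.789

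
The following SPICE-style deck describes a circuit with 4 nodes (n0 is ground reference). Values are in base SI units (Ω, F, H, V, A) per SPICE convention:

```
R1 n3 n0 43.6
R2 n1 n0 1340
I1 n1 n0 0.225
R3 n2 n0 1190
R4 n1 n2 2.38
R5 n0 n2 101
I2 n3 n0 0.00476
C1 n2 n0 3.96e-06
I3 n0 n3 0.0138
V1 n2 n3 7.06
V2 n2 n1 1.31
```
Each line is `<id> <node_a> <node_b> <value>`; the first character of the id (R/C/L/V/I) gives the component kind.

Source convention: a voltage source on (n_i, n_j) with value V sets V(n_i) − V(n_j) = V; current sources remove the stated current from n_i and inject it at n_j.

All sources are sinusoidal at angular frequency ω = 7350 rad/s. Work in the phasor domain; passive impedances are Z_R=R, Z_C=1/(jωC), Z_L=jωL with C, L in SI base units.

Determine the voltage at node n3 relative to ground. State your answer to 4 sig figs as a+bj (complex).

MNA unknowns: 3 node voltages V₁..V_3 plus 2 source currents (V1, V2)
R1: Y=0.02294+0.000j on G[3,0]
R2: Y=0.0007463+0.000j on G[1,0]
I1: z[1]−=0.225, z[0]+=0.225
R3: Y=0.0008403+0.000j on G[2,0]
R4: Y=0.4202+0.000j on G[1,2]
R5: Y=0.009901+0.000j on G[0,2]
I2: z[3]−=0.00476, z[0]+=0.00476
C1: Y=0.000+0.02911j on G[2,0]
I3: z[0]−=0.0138, z[3]+=0.0138
V1: row V2−V3=7.06, i_V1 at 2,3
V2: row V2−V1=1.31, i_V2 at 2,1
solve → V1=-2.209+0.7599j, V2=-0.8987+0.7599j, V3=-7.959+0.7599j
aux → i_V1=-0.1916+0.01743j, i_V2=-0.3271+0.0005671j

-7.959+0.7599j V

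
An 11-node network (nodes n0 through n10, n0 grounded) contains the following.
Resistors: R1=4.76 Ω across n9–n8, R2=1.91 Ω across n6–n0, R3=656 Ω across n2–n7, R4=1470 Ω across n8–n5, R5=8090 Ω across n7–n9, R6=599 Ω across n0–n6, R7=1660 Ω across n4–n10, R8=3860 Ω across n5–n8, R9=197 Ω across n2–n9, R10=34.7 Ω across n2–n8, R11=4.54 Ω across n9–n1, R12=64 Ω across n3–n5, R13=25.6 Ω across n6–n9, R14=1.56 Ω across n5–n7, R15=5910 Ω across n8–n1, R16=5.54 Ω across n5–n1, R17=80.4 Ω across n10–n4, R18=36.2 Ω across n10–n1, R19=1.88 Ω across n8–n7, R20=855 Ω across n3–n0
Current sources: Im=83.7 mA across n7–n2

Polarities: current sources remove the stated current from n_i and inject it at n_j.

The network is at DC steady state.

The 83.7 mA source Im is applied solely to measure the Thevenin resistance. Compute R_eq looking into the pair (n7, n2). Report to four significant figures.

Element admittances at DC:
  Y(R1) = 0.2101 S between n9,n8
  Y(R2) = 0.5236 S between n6,n0
  Y(R3) = 0.001524 S between n2,n7
  Y(R4) = 0.0006803 S between n8,n5
  Y(R5) = 0.0001236 S between n7,n9
  Y(R6) = 0.001669 S between n0,n6
  Y(R7) = 0.0006024 S between n4,n10
  Y(R8) = 0.0002591 S between n5,n8
  Y(R9) = 0.005076 S between n2,n9
  Y(R10) = 0.02882 S between n2,n8
  Y(R11) = 0.2203 S between n9,n1
  Y(R12) = 0.01562 S between n3,n5
  Y(R13) = 0.03906 S between n6,n9
  Y(R14) = 0.6410 S between n5,n7
  Y(R15) = 0.0001692 S between n8,n1
  Y(R16) = 0.1805 S between n5,n1
  Y(R17) = 0.01244 S between n10,n4
  Y(R18) = 0.02762 S between n10,n1
  Y(R19) = 0.5319 S between n8,n7
  Y(R20) = 0.001170 S between n3,n0
  Im: injects 0.0837 A into n2 (from n7)
Assemble and solve the 10×10 MNA system:
  V(n1)=-0.04777  V(n2)=2.359  V(n3)=-0.1025  V(n4)=-0.04777  V(n5)=-0.1101  V(n6)=0.0002282  V(n7)=-0.1280  V(n8)=0.0005760  V(n9)=0.003296  V(n10)=-0.04777

R_eq = 29.71 Ω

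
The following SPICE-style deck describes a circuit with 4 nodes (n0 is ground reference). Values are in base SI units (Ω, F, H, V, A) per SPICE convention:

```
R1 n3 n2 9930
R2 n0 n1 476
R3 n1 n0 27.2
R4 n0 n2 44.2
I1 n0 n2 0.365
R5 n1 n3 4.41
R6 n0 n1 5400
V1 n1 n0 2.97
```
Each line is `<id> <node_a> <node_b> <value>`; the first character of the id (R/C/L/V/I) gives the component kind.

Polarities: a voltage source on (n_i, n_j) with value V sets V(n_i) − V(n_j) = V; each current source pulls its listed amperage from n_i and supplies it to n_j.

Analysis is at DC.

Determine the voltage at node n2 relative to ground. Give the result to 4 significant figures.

Apply KCL at each of the 3 non-ground nodes and solve the resulting linear system.
Node n1: branches {R2, R3, R5, R6, V1} → V_1 = 2.970
Node n2: branches {R1, R4, I1} → V_2 = 16.07
Node n3: branches {R1, R5} → V_3 = 2.976
Source currents: i(V1)=-0.1147

16.07 V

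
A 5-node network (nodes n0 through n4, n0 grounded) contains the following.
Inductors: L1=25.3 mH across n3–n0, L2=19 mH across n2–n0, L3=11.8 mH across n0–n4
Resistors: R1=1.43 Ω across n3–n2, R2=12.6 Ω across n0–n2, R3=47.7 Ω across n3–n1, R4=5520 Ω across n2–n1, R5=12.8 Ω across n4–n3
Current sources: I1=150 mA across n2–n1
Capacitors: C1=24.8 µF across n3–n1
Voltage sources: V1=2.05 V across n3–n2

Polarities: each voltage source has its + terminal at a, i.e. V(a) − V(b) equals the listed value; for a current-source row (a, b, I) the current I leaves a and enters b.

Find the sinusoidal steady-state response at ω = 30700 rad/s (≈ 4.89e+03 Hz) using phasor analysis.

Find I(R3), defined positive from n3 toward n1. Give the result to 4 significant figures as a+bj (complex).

Apply KCL at each of the 4 non-ground nodes and solve the resulting linear system.
Node n1: branches {R3, R4, I1, C1} → V_1 = 2.045-0.09276j
Node n2: branches {R1, R2, L2, R4, I1, V1} → V_2 = -0.01002+0.1036j
Node n3: branches {L1, R1, R3, R5, C1, V1} → V_3 = 2.040+0.1036j
Node n4: branches {L3, R5} → V_4 = 2.034+0.1755j
Source currents: i(V1)=-1.285+0.008276j

-0.0001143+0.004117j A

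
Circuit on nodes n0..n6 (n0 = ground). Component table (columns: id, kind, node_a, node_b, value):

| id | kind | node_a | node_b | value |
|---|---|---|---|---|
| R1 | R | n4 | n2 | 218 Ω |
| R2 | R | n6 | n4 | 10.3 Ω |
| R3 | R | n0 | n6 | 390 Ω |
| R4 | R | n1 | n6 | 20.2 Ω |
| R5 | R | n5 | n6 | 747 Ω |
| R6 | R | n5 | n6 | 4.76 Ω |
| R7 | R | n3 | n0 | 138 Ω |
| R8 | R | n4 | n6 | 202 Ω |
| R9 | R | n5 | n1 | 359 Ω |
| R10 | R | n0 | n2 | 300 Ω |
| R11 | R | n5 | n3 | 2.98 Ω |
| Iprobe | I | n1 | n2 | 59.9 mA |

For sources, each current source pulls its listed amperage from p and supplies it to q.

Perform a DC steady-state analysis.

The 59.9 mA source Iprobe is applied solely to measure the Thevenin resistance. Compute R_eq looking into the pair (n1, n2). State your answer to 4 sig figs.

R_eq = 164.9 Ω

MNA unknowns: 6 node voltages V₁..V_6
R1: Y=0.004587 on G[4,2]
R2: Y=0.09709 on G[6,4]
R3: Y=0.002564 on G[0,6]
R4: Y=0.04950 on G[1,6]
R5: Y=0.001339 on G[5,6]
R6: Y=0.2101 on G[5,6]
R7: Y=0.007246 on G[3,0]
R8: Y=0.004950 on G[4,6]
R9: Y=0.002786 on G[5,1]
R10: Y=0.003333 on G[0,2]
R11: Y=0.3356 on G[5,3]
Iprobe: z[1]−=0.0599, z[2]+=0.0599
solve → V1=-3.416, V2=6.463, V3=-2.169, V4=-1.898, V5=-2.215, V6=-2.274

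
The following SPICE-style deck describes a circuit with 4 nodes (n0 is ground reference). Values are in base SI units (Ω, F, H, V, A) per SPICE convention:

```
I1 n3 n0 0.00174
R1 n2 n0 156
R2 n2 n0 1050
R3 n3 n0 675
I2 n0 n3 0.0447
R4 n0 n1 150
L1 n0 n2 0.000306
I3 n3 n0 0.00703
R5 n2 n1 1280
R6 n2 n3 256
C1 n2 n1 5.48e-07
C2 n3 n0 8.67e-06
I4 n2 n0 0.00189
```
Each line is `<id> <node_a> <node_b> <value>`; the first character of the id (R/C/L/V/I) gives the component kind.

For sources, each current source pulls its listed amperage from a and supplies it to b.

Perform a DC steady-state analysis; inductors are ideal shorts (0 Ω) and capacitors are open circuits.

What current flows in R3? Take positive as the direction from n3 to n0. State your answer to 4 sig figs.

0.009880 A

Apply KCL at each of the 3 non-ground nodes and solve the resulting linear system.
Node n1: branches {R4, R5, C1} → V_1 = 0.000
Node n2: branches {R1, R2, L1, R5, R6, C1, I4} → V_2 = 0.000
Node n3: branches {I1, R3, I2, I3, R6, C2} → V_3 = 6.669
Source currents: i(L1)=-0.02416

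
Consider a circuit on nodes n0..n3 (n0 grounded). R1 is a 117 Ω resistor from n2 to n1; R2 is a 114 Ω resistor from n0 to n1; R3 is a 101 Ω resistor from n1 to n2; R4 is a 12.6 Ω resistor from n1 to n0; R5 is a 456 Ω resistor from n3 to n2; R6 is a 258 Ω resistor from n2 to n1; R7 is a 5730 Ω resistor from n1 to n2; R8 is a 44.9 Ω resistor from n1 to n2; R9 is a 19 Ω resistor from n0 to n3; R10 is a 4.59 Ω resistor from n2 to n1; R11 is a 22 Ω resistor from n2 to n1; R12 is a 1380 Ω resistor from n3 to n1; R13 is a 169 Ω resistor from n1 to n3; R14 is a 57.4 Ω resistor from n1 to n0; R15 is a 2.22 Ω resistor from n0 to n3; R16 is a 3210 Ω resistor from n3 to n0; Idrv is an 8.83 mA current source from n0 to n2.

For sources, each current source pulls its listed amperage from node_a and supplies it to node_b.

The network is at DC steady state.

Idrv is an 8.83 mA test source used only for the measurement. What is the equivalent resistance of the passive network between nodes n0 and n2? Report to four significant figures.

R_eq = 11.86 Ω

MNA unknowns: 3 node voltages V₁..V_3
R1: Y=0.008547 on G[2,1]
R2: Y=0.008772 on G[0,1]
R3: Y=0.009901 on G[1,2]
R4: Y=0.07937 on G[1,0]
R5: Y=0.002193 on G[3,2]
R6: Y=0.003876 on G[2,1]
R7: Y=0.0001745 on G[1,2]
R8: Y=0.02227 on G[1,2]
R9: Y=0.05263 on G[0,3]
R10: Y=0.2179 on G[2,1]
R11: Y=0.04545 on G[2,1]
R12: Y=0.0007246 on G[3,1]
R13: Y=0.005917 on G[1,3]
R14: Y=0.01742 on G[1,0]
R15: Y=0.4505 on G[0,3]
R16: Y=0.0003115 on G[3,0]
Idrv: z[0]−=0.00883, z[2]+=0.00883
solve → V1=0.07677, V2=0.1047, V3=0.001444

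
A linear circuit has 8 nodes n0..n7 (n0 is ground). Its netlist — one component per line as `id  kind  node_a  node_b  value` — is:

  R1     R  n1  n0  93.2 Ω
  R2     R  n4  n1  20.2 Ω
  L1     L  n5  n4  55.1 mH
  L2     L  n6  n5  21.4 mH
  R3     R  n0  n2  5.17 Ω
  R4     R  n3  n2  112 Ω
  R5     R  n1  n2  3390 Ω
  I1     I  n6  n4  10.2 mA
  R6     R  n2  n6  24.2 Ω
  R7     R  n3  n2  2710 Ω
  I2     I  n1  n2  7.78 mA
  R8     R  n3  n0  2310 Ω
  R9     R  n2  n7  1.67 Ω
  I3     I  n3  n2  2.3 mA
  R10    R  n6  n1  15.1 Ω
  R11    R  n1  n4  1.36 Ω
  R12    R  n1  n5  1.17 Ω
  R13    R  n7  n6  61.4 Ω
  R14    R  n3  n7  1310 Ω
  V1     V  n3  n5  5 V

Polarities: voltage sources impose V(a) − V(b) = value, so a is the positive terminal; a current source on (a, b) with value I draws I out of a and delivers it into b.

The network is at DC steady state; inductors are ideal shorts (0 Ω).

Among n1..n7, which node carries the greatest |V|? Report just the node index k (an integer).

MNA unknowns: 7 node voltages V₁..V_7 plus 3 source currents (L1, L2, V1)
R1: Y=0.01073 on G[1,0]
R2: Y=0.04950 on G[4,1]
L1: row V5−V4=0, i_L1 at 5,4
L2: row V6−V5=0, i_L2 at 6,5
R3: Y=0.1934 on G[0,2]
R4: Y=0.008929 on G[3,2]
R5: Y=0.0002950 on G[1,2]
I1: z[6]−=0.0102, z[4]+=0.0102
R6: Y=0.04132 on G[2,6]
R7: Y=0.0003690 on G[3,2]
I2: z[1]−=0.00778, z[2]+=0.00778
R8: Y=0.0004329 on G[3,0]
R9: Y=0.5988 on G[2,7]
I3: z[3]−=0.0023, z[2]+=0.0023
R10: Y=0.06623 on G[6,1]
R11: Y=0.7353 on G[1,4]
R12: Y=0.8547 on G[1,5]
R13: Y=0.01629 on G[7,6]
R14: Y=0.0007634 on G[3,7]
V1: row V3−V5=5, i_V1 at 3,5
solve → V1=-0.7653, V2=0.03297, V3=4.234, V4=-0.7656, V5=-0.7656, V6=-0.7656, V7=0.01706
aux → i_L1=-0.01051, i_L2=0.03557, i_V1=-0.04641

3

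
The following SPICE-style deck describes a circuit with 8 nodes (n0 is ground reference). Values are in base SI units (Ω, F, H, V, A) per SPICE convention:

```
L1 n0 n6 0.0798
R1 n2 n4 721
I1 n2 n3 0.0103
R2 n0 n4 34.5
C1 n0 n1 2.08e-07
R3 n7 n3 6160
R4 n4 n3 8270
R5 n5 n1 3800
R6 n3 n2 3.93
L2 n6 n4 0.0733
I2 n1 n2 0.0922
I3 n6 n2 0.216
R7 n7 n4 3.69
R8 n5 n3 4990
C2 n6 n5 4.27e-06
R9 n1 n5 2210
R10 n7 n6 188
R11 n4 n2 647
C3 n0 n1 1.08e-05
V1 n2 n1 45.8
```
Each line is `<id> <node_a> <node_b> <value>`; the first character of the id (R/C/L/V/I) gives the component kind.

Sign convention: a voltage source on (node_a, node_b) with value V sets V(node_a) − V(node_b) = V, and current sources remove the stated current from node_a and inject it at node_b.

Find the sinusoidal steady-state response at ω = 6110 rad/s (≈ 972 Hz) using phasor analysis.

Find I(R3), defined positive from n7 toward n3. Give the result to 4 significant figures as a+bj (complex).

-0.007481-0.0001162j A

MNA unknowns: 7 node voltages V₁..V_7 plus 1 source current (V1)
L1: Y=0.000-0.002051j on G[0,6]
R1: Y=0.001387+0.000j on G[2,4]
I1: z[2]−=0.0103, z[3]+=0.0103
R2: Y=0.02899+0.000j on G[0,4]
C1: Y=0.000+0.001271j on G[0,1]
R3: Y=0.0001623+0.000j on G[7,3]
R4: Y=0.0001209+0.000j on G[4,3]
R5: Y=0.0002632+0.000j on G[5,1]
R6: Y=0.2545+0.000j on G[3,2]
L2: Y=0.000-0.002233j on G[6,4]
I2: z[1]−=0.0922, z[2]+=0.0922
I3: z[6]−=0.216, z[2]+=0.216
R7: Y=0.2710+0.000j on G[7,4]
R8: Y=0.0002004+0.000j on G[5,3]
C2: Y=0.000+0.02609j on G[6,5]
R9: Y=0.0004525+0.000j on G[1,5]
R10: Y=0.005319+0.000j on G[7,6]
R11: Y=0.001546+0.000j on G[4,2]
C3: Y=0.000+0.06599j on G[0,1]
V1: row V2−V1=45.8, i_V1 at 2,1
solve → V1=-0.2547-0.5894j, V2=45.55-0.5894j, V3=45.48-0.6035j, V4=-0.1919-1.019j, V5=-22.16-17.74j, V6=-22.76-16.62j, V7=-0.5993-1.319j
aux → i_V1=0.1475-0.004861j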